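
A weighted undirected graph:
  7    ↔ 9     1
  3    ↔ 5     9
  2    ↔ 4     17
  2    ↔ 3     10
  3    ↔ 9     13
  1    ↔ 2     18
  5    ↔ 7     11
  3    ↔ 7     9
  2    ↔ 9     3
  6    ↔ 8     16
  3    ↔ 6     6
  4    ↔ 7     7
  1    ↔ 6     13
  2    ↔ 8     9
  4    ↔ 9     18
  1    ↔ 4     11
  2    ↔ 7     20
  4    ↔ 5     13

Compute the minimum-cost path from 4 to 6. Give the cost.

Checking several routes:
4 → 1 → 6: 11 + 13 = 24
4 → 7 → 3 → 6: 7 + 9 + 6 = 22
4 → 7 → 9 → 3 → 6: 7 + 1 + 13 + 6 = 27
The minimum is 22.

22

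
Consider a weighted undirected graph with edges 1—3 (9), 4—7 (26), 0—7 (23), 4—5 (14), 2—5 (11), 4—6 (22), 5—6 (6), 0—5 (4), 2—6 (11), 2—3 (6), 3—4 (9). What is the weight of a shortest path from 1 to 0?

Comparing a few candidate routes:
1 - 3 - 2 - 5 - 0: 9 + 6 + 11 + 4 = 30
1 - 3 - 4 - 5 - 0: 9 + 9 + 14 + 4 = 36
1 - 3 - 2 - 6 - 4 - 5 - 0: 9 + 6 + 11 + 22 + 14 + 4 = 66
1 - 3 - 4 - 6 - 5 - 0: 9 + 9 + 22 + 6 + 4 = 50
1 - 3 - 4 - 6 - 2 - 5 - 0: 9 + 9 + 22 + 11 + 11 + 4 = 66
1 - 3 - 2 - 6 - 5 - 0: 9 + 6 + 11 + 6 + 4 = 36
Best route has total 30.

30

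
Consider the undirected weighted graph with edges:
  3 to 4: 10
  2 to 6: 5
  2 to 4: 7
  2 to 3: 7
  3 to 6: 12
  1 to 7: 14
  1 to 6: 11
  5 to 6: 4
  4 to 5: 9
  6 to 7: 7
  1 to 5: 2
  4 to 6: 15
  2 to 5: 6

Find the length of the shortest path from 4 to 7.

19

Checking several routes:
4 -> 6 -> 7: 15 + 7 = 22
4 -> 2 -> 5 -> 6 -> 7: 7 + 6 + 4 + 7 = 24
4 -> 5 -> 6 -> 7: 9 + 4 + 7 = 20
4 -> 5 -> 1 -> 7: 9 + 2 + 14 = 25
4 -> 2 -> 6 -> 7: 7 + 5 + 7 = 19
Shortest: 19.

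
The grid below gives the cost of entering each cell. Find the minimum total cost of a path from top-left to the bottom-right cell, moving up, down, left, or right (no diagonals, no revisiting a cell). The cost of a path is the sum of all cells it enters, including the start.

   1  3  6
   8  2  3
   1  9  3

12

One optimal route is [0,0]→[0,1]→[1,1]→[1,2]→[2,2].
Its cost is 1 + 3 + 2 + 3 + 3 = 12.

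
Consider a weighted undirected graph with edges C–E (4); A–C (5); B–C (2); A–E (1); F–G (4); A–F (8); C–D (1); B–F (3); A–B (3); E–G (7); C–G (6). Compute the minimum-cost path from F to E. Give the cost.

7

Comparing a few candidate routes:
F -> B -> A -> E: 3 + 3 + 1 = 7
F -> A -> E: 8 + 1 = 9
F -> B -> C -> E: 3 + 2 + 4 = 9
Shortest: 7.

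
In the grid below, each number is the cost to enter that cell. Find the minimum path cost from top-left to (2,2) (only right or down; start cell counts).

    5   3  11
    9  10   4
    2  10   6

Path [0,0] [0,1] [1,1] [1,2] [2,2]: 5 + 3 + 10 + 4 + 6 = 28.
(Top row then right column would cost 29.)

28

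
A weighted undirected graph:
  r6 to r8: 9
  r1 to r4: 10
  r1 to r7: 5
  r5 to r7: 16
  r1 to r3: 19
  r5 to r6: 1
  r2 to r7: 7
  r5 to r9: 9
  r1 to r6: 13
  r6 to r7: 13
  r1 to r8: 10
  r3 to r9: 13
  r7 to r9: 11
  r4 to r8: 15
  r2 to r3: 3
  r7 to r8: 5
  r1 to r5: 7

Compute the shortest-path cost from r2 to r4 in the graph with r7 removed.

Checking several routes:
r2-r3-r1-r8-r4: 3 + 19 + 10 + 15 = 47
r2-r3-r1-r4: 3 + 19 + 10 = 32
r2-r3-r9-r5-r1-r4: 3 + 13 + 9 + 7 + 10 = 42
Shortest: 32.

32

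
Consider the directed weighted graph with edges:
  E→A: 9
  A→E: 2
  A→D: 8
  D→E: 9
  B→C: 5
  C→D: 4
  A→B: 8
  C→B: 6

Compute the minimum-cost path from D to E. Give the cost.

9

Candidate routes:
D→E: 9
The minimum is 9.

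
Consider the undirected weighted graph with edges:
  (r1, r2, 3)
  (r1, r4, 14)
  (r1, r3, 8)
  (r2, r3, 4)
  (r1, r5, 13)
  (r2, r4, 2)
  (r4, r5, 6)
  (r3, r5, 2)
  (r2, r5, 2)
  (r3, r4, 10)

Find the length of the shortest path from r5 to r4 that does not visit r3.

4

Checking several routes:
r5→r2→r1→r4: 2 + 3 + 14 = 19
r5→r2→r4: 2 + 2 = 4
r5→r1→r2→r4: 13 + 3 + 2 = 18
r5→r4: 6
The minimum is 4.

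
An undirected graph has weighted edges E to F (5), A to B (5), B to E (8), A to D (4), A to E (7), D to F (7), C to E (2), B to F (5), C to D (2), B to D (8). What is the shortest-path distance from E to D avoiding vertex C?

Comparing a few candidate routes:
E → F → D: 5 + 7 = 12
E → A → D: 7 + 4 = 11
E → B → D: 8 + 8 = 16
E → B → A → D: 8 + 5 + 4 = 17
E → F → B → D: 5 + 5 + 8 = 18
The minimum is 11.

11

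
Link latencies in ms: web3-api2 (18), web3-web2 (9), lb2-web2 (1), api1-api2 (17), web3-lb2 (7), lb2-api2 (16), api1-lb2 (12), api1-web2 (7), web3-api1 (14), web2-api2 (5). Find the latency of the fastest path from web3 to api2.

13

Some routes from web3 to api2:
web3 -> web2 -> api2: 9 + 5 = 14
web3 -> lb2 -> api2: 7 + 16 = 23
web3 -> lb2 -> web2 -> api2: 7 + 1 + 5 = 13
web3 -> api2: 18
web3 -> web2 -> lb2 -> api2: 9 + 1 + 16 = 26
The minimum is 13 ms.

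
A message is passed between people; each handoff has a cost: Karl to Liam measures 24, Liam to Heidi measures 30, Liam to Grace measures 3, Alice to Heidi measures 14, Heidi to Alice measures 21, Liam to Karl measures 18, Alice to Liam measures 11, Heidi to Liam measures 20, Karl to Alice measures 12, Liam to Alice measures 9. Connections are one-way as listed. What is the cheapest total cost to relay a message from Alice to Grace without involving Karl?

Candidate routes:
Alice-Liam-Grace: 11 + 3 = 14
Alice-Heidi-Liam-Grace: 14 + 20 + 3 = 37
The minimum is 14.

14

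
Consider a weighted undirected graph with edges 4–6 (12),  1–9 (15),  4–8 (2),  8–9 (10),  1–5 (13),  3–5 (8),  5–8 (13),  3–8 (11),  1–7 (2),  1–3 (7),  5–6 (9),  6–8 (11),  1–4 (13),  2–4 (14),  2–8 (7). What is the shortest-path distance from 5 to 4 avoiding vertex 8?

Paths from 5 to 4 avoiding 8:
5 - 1 - 4: 13 + 13 = 26
5 - 6 - 4: 9 + 12 = 21
5 - 3 - 1 - 4: 8 + 7 + 13 = 28
Shortest: 21.

21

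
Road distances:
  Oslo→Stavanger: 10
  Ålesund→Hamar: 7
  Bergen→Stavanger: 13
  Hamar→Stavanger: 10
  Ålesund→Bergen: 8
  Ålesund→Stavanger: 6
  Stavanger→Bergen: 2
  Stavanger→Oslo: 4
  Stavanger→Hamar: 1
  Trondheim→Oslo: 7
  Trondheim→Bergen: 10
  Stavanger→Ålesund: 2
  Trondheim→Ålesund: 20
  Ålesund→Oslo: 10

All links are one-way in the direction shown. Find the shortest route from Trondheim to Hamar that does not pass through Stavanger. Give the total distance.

27

Candidate routes:
Trondheim-Ålesund-Hamar: 20 + 7 = 27
The minimum is 27.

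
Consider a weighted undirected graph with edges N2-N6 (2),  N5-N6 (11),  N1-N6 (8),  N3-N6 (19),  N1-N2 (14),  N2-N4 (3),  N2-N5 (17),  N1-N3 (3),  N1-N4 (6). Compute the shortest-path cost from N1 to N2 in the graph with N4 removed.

10

Some routes from N1 to N2 avoiding N4:
N1 → N3 → N6 → N2: 3 + 19 + 2 = 24
N1 → N6 → N2: 8 + 2 = 10
N1 → N2: 14
N1 → N6 → N5 → N2: 8 + 11 + 17 = 36
The minimum is 10.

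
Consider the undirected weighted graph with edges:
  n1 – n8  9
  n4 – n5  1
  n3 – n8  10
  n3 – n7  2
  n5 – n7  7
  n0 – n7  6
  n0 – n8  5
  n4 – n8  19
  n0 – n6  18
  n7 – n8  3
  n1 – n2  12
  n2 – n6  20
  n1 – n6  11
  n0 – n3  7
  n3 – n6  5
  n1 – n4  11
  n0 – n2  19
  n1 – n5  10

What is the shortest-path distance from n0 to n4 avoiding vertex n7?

Comparing a few candidate routes:
n0 → n8 → n1 → n4: 5 + 9 + 11 = 25
n0 → n3 → n6 → n1 → n4: 7 + 5 + 11 + 11 = 34
n0 → n8 → n4: 5 + 19 = 24
n0 → n8 → n1 → n5 → n4: 5 + 9 + 10 + 1 = 25
The minimum is 24.

24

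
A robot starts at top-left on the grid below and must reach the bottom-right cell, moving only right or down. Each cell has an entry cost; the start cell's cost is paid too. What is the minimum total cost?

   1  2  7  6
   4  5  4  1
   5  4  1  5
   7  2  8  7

25

Take (0,0) -> (0,1) -> (1,1) -> (1,2) -> (1,3) -> (2,3) -> (3,3) for a total of 1 + 2 + 5 + 4 + 1 + 5 + 7 = 25.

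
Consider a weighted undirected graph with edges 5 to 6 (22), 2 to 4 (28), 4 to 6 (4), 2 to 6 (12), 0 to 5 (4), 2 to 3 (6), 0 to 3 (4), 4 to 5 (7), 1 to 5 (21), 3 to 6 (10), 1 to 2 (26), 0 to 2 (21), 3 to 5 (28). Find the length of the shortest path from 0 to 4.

Comparing a few candidate routes:
0 - 3 - 6 - 4: 4 + 10 + 4 = 18
0 - 3 - 2 - 6 - 4: 4 + 6 + 12 + 4 = 26
0 - 5 - 6 - 4: 4 + 22 + 4 = 30
0 - 5 - 4: 4 + 7 = 11
Shortest: 11.

11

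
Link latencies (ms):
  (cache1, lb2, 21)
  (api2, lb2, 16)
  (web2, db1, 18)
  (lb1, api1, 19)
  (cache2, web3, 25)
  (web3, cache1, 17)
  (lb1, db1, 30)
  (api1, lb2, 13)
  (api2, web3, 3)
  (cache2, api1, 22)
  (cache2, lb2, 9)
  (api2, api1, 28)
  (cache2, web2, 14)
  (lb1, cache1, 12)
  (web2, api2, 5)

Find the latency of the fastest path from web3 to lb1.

29

A few of the web3→lb1 routes:
web3-api2-lb2-api1-lb1: 3 + 16 + 13 + 19 = 51
web3-api2-lb2-cache1-lb1: 3 + 16 + 21 + 12 = 52
web3-cache1-lb1: 17 + 12 = 29
web3-api2-web2-cache2-lb2-api1-lb1: 3 + 5 + 14 + 9 + 13 + 19 = 63
web3-api2-web2-db1-lb1: 3 + 5 + 18 + 30 = 56
web3-api2-api1-lb1: 3 + 28 + 19 = 50
Best route has total 29 ms.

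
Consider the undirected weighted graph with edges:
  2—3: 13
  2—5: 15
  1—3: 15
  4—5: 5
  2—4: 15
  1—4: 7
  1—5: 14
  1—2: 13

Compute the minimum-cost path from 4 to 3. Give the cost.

A few of the 4→3 routes:
4 → 5 → 2 → 3: 5 + 15 + 13 = 33
4 → 1 → 3: 7 + 15 = 22
4 → 2 → 3: 15 + 13 = 28
Best route has total 22.

22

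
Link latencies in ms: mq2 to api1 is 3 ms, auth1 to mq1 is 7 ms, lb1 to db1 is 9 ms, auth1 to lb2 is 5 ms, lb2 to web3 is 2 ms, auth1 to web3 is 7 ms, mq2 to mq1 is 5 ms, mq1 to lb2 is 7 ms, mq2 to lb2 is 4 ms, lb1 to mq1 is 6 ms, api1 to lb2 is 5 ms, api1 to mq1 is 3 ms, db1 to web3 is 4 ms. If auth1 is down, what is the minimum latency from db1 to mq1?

13

Checking several routes:
db1 -> web3 -> lb2 -> mq1: 4 + 2 + 7 = 13
db1 -> web3 -> lb2 -> mq2 -> mq1: 4 + 2 + 4 + 5 = 15
db1 -> web3 -> lb2 -> api1 -> mq1: 4 + 2 + 5 + 3 = 14
db1 -> lb1 -> mq1: 9 + 6 = 15
Best route has total 13 ms.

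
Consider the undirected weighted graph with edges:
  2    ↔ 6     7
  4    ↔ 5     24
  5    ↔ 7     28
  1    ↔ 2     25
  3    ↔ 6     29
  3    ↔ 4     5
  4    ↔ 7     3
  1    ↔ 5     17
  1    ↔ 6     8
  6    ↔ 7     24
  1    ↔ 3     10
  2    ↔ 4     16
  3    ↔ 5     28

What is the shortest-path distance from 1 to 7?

18

A few of the 1→7 routes:
1 → 3 → 4 → 7: 10 + 5 + 3 = 18
1 → 6 → 7: 8 + 24 = 32
1 → 6 → 2 → 4 → 7: 8 + 7 + 16 + 3 = 34
Best route has total 18.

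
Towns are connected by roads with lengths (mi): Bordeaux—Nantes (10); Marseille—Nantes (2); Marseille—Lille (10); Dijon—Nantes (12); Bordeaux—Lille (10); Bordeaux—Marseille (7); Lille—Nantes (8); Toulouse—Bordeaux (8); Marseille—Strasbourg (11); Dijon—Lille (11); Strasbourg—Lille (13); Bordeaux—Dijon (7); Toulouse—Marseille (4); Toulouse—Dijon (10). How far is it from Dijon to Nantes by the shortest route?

A few of the Dijon→Nantes routes:
Dijon-Lille-Nantes: 11 + 8 = 19
Dijon-Nantes: 12
Dijon-Bordeaux-Marseille-Nantes: 7 + 7 + 2 = 16
Dijon-Bordeaux-Nantes: 7 + 10 = 17
Dijon-Toulouse-Marseille-Nantes: 10 + 4 + 2 = 16
Shortest: 12 mi.

12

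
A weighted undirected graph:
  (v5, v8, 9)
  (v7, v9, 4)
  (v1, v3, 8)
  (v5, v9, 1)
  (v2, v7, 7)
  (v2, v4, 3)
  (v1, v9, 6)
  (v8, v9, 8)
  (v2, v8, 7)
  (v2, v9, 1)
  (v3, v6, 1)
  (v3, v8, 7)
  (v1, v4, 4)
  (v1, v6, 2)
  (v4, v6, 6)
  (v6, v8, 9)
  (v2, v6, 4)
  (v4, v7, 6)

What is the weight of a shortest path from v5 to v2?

2

A few of the v5→v2 routes:
v5 -> v9 -> v2: 1 + 1 = 2
v5 -> v9 -> v1 -> v6 -> v2: 1 + 6 + 2 + 4 = 13
v5 -> v9 -> v7 -> v4 -> v2: 1 + 4 + 6 + 3 = 14
v5 -> v9 -> v7 -> v2: 1 + 4 + 7 = 12
Shortest: 2.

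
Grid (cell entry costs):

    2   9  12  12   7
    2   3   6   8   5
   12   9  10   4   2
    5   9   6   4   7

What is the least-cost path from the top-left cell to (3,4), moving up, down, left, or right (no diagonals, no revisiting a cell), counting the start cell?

34

Take r0c0 -> r1c0 -> r1c1 -> r1c2 -> r1c3 -> r2c3 -> r2c4 -> r3c4 for a total of 2 + 2 + 3 + 6 + 8 + 4 + 2 + 7 = 34.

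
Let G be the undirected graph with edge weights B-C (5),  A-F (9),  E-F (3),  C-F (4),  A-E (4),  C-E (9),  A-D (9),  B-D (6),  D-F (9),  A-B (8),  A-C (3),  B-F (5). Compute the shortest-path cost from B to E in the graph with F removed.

Checking several routes:
B→D→A→E: 6 + 9 + 4 = 19
B→A→E: 8 + 4 = 12
B→C→A→E: 5 + 3 + 4 = 12
B→A→C→E: 8 + 3 + 9 = 20
B→C→E: 5 + 9 = 14
Shortest: 12.

12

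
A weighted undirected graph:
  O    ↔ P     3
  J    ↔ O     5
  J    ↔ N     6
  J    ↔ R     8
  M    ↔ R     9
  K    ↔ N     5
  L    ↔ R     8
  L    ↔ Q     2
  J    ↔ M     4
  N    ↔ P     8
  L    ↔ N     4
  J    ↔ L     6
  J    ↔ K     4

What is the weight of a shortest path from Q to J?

8

A few of the Q→J routes:
Q→L→N→J: 2 + 4 + 6 = 12
Q→L→N→K→J: 2 + 4 + 5 + 4 = 15
Q→L→J: 2 + 6 = 8
Shortest: 8.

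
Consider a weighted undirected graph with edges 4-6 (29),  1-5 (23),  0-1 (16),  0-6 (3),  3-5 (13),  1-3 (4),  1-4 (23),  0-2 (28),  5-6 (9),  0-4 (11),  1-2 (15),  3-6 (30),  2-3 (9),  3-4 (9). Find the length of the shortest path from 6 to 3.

Some routes from 6 to 3:
6 - 5 - 3: 9 + 13 = 22
6 - 0 - 1 - 3: 3 + 16 + 4 = 23
6 - 0 - 4 - 3: 3 + 11 + 9 = 23
6 - 5 - 1 - 3: 9 + 23 + 4 = 36
6 - 3: 30
Best route has total 22.

22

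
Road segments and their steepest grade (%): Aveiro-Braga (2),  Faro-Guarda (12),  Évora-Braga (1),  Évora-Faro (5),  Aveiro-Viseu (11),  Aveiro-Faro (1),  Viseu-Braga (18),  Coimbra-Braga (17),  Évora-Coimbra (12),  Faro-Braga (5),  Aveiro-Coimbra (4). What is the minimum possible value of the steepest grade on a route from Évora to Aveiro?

Some routes from Évora to Aveiro:
Évora -> Braga -> Faro -> Aveiro: max(1, 5, 1) = 5
Évora -> Faro -> Braga -> Aveiro: max(5, 5, 2) = 5
Évora -> Faro -> Aveiro: max(5, 1) = 5
Évora -> Braga -> Aveiro: max(1, 2) = 2
Best route has worst link 2%.

2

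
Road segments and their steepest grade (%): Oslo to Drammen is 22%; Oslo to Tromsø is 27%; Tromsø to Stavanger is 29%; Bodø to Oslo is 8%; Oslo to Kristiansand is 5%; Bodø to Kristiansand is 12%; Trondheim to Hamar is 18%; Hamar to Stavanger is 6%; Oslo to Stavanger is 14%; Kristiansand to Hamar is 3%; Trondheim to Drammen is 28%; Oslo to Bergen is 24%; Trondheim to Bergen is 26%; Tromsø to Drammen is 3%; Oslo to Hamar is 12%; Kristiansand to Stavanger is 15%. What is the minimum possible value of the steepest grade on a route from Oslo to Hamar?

Checking several routes:
Oslo -> Bodø -> Kristiansand -> Hamar: max(8, 12, 3) = 12
Oslo -> Kristiansand -> Hamar: max(5, 3) = 5
Oslo -> Hamar: max(12) = 12
Oslo -> Stavanger -> Kristiansand -> Hamar: max(14, 15, 3) = 15
Oslo -> Stavanger -> Hamar: max(14, 6) = 14
The minimum achievable maximum is 5%.

5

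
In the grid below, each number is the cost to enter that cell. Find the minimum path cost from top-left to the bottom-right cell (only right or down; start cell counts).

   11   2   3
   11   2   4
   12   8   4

Cheapest: [0,0] -> [0,1] -> [1,1] -> [1,2] -> [2,2]
  11 + 2 + 2 + 4 + 4 = 23
For comparison, the top-then-right route costs 24.

23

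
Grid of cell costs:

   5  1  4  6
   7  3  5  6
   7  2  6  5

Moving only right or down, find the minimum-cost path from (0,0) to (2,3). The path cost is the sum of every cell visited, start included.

22

Cheapest: r0c0 -> r0c1 -> r1c1 -> r2c1 -> r2c2 -> r2c3
  5 + 1 + 3 + 2 + 6 + 5 = 22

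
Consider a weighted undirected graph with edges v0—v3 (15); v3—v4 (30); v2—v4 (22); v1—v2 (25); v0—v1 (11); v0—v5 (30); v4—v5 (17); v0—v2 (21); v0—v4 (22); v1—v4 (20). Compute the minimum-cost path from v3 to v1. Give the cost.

26

Comparing a few candidate routes:
v3 - v0 - v1: 15 + 11 = 26
v3 - v4 - v1: 30 + 20 = 50
v3 - v0 - v4 - v1: 15 + 22 + 20 = 57
Shortest: 26.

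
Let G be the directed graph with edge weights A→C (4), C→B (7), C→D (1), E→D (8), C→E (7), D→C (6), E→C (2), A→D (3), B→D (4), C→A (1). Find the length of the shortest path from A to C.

Candidate routes:
A → C: 4
A → D → C: 3 + 6 = 9
The minimum is 4.

4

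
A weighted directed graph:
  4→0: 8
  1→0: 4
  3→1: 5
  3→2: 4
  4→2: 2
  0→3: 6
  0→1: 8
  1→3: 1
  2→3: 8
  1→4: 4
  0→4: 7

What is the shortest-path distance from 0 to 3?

6

Paths from 0 to 3:
0→3: 6
0→1→4→2→3: 8 + 4 + 2 + 8 = 22
0→1→3: 8 + 1 = 9
0→4→2→3: 7 + 2 + 8 = 17
Shortest: 6.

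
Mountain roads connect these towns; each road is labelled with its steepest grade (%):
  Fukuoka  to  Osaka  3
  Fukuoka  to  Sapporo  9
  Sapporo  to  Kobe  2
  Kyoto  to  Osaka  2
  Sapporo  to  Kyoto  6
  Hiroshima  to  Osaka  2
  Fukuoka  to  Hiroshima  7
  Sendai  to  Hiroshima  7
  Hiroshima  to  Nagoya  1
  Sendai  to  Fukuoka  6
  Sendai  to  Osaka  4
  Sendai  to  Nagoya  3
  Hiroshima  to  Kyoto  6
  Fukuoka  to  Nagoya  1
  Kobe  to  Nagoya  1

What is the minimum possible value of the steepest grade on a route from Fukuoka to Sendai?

Checking several routes:
Fukuoka→Osaka→Hiroshima→Nagoya→Sendai: max(3, 2, 1, 3) = 3
Fukuoka→Osaka→Sendai: max(3, 4) = 4
Fukuoka→Nagoya→Sendai: max(1, 3) = 3
Fukuoka→Nagoya→Hiroshima→Osaka→Sendai: max(1, 1, 2, 4) = 4
The minimum achievable maximum is 3%.

3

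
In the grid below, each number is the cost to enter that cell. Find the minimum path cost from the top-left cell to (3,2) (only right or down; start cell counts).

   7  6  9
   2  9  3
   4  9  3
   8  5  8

32

Cheapest: [0,0] [1,0] [1,1] [1,2] [2,2] [3,2]
  7 + 2 + 9 + 3 + 3 + 8 = 32
(Top row then right column would cost 36.)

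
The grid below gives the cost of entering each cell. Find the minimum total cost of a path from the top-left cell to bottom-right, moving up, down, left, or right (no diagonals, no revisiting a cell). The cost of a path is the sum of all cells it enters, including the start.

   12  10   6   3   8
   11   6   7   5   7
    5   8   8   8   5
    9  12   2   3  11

Take r0c0 -> r0c1 -> r0c2 -> r0c3 -> r1c3 -> r2c3 -> r3c3 -> r3c4 for a total of 12 + 10 + 6 + 3 + 5 + 8 + 3 + 11 = 58.

58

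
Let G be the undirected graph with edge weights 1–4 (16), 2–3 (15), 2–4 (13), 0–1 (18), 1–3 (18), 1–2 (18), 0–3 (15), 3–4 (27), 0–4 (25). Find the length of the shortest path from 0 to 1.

18

Some routes from 0 to 1:
0 -> 4 -> 1: 25 + 16 = 41
0 -> 1: 18
0 -> 3 -> 2 -> 1: 15 + 15 + 18 = 48
0 -> 3 -> 1: 15 + 18 = 33
Shortest: 18.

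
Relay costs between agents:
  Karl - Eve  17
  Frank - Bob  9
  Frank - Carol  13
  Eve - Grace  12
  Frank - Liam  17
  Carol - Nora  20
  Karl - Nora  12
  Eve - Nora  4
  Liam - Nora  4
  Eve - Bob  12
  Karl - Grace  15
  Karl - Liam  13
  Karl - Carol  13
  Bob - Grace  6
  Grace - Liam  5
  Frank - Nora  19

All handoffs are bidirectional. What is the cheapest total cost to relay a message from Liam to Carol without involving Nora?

26

A few of the Liam→Carol routes:
Liam→Grace→Karl→Carol: 5 + 15 + 13 = 33
Liam→Karl→Carol: 13 + 13 = 26
Liam→Grace→Bob→Frank→Carol: 5 + 6 + 9 + 13 = 33
Liam→Frank→Carol: 17 + 13 = 30
The minimum is 26.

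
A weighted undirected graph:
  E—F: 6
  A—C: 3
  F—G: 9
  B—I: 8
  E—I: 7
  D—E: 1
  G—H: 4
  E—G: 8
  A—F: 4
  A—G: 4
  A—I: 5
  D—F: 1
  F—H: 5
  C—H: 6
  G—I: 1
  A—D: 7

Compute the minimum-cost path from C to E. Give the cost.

Checking several routes:
C-A-G-E: 3 + 4 + 8 = 15
C-A-G-I-E: 3 + 4 + 1 + 7 = 15
C-A-F-D-E: 3 + 4 + 1 + 1 = 9
C-H-F-D-E: 6 + 5 + 1 + 1 = 13
C-A-F-E: 3 + 4 + 6 = 13
C-A-D-E: 3 + 7 + 1 = 11
Shortest: 9.

9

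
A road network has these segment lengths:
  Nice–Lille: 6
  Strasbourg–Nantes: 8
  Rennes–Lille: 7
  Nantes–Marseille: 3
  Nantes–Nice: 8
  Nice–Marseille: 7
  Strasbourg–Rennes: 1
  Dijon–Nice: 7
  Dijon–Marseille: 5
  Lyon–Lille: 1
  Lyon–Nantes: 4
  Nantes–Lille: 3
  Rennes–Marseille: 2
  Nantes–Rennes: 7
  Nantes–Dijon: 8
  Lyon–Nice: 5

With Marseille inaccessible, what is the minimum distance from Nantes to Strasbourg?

Some routes from Nantes to Strasbourg avoiding Marseille:
Nantes -> Lyon -> Lille -> Rennes -> Strasbourg: 4 + 1 + 7 + 1 = 13
Nantes -> Strasbourg: 8
Nantes -> Rennes -> Strasbourg: 7 + 1 = 8
Nantes -> Lille -> Rennes -> Strasbourg: 3 + 7 + 1 = 11
Shortest: 8.

8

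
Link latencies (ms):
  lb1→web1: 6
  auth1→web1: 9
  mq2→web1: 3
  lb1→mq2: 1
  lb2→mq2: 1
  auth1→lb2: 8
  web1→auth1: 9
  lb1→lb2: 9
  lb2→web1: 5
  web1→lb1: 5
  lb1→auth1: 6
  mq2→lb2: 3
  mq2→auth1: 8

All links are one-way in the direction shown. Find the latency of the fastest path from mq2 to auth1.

A few of the mq2→auth1 routes:
mq2 -> lb2 -> web1 -> auth1: 3 + 5 + 9 = 17
mq2 -> web1 -> lb1 -> auth1: 3 + 5 + 6 = 14
mq2 -> auth1: 8
mq2 -> web1 -> auth1: 3 + 9 = 12
Best route has total 8 ms.

8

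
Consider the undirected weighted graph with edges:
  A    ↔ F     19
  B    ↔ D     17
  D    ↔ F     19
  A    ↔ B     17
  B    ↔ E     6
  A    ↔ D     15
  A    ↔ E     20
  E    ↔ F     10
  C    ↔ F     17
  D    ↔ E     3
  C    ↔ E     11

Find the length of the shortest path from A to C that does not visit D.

Comparing a few candidate routes:
A - F - C: 19 + 17 = 36
A - E - C: 20 + 11 = 31
A - B - E - C: 17 + 6 + 11 = 34
Best route has total 31.

31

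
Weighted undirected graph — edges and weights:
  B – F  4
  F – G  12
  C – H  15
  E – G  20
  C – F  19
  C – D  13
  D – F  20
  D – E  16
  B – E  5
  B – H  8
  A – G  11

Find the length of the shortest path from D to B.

Checking several routes:
D-E-B: 16 + 5 = 21
D-F-B: 20 + 4 = 24
D-C-H-B: 13 + 15 + 8 = 36
D-C-F-B: 13 + 19 + 4 = 36
Shortest: 21.

21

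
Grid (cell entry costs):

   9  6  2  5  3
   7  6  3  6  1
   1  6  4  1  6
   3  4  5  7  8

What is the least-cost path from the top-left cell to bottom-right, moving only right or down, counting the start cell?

Take [0,0] → [0,1] → [0,2] → [1,2] → [2,2] → [2,3] → [2,4] → [3,4] for a total of 9 + 6 + 2 + 3 + 4 + 1 + 6 + 8 = 39.
(Top row then right column would cost 40.)

39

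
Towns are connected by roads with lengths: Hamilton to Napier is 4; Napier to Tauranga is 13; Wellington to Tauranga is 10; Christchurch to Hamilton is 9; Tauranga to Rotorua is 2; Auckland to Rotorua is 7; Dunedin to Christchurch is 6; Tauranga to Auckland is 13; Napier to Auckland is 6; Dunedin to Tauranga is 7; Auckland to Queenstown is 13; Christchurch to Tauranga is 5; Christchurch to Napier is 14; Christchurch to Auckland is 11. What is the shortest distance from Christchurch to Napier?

Some routes from Christchurch to Napier:
Christchurch→Auckland→Napier: 11 + 6 = 17
Christchurch→Napier: 14
Christchurch→Tauranga→Napier: 5 + 13 = 18
Christchurch→Hamilton→Napier: 9 + 4 = 13
Shortest: 13.

13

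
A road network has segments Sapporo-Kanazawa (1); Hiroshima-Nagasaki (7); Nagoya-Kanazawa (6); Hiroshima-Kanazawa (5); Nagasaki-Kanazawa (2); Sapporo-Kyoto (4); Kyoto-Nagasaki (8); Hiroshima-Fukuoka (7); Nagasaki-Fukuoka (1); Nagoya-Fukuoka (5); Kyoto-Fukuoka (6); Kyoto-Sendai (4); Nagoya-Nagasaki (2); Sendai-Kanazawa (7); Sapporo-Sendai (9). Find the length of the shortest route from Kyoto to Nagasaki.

A few of the Kyoto→Nagasaki routes:
Kyoto→Sapporo→Kanazawa→Nagasaki: 4 + 1 + 2 = 7
Kyoto→Fukuoka→Nagasaki: 6 + 1 = 7
Kyoto→Fukuoka→Nagoya→Nagasaki: 6 + 5 + 2 = 13
Kyoto→Nagasaki: 8
Best route has total 7 km.

7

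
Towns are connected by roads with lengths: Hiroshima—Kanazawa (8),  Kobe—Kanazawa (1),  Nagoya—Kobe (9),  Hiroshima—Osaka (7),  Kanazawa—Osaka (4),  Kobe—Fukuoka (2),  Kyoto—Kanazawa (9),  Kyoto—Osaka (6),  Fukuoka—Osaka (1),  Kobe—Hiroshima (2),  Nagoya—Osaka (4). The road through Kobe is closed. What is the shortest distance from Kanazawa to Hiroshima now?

8

Routes from Kanazawa to Hiroshima avoiding Kobe:
Kanazawa-Hiroshima: 8
Kanazawa-Osaka-Hiroshima: 4 + 7 = 11
Kanazawa-Kyoto-Osaka-Hiroshima: 9 + 6 + 7 = 22
Shortest: 8.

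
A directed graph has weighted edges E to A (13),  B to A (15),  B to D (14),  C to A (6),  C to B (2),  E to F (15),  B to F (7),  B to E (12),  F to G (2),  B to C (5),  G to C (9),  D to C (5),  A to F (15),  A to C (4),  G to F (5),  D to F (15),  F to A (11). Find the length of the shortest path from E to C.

Routes from E to C:
E → A → F → G → C: 13 + 15 + 2 + 9 = 39
E → F → G → C: 15 + 2 + 9 = 26
E → A → C: 13 + 4 = 17
E → F → A → C: 15 + 11 + 4 = 30
The minimum is 17.

17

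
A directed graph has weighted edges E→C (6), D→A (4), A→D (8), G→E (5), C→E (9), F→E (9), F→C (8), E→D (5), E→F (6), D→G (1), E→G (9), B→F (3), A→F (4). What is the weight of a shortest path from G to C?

11

Candidate routes:
G -> E -> F -> C: 5 + 6 + 8 = 19
G -> E -> C: 5 + 6 = 11
G -> E -> D -> A -> F -> C: 5 + 5 + 4 + 4 + 8 = 26
Best route has total 11.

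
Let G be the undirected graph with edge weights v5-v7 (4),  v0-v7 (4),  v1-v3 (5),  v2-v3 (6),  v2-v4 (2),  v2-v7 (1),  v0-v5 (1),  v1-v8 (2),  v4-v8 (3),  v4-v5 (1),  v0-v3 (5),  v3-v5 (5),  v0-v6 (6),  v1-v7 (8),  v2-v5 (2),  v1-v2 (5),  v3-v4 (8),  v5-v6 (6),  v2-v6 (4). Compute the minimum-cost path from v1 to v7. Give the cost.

6

Checking several routes:
v1→v8→v4→v5→v7: 2 + 3 + 1 + 4 = 10
v1→v7: 8
v1→v8→v4→v5→v2→v7: 2 + 3 + 1 + 2 + 1 = 9
v1→v8→v4→v2→v7: 2 + 3 + 2 + 1 = 8
v1→v2→v5→v7: 5 + 2 + 4 = 11
v1→v2→v7: 5 + 1 = 6
Shortest: 6.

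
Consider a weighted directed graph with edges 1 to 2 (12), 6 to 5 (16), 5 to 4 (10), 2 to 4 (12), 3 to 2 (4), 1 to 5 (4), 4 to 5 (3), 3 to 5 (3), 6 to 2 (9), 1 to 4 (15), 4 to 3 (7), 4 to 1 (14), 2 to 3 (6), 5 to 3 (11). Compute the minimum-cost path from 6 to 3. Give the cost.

A few of the 6→3 routes:
6 - 2 - 4 - 3: 9 + 12 + 7 = 28
6 - 5 - 4 - 3: 16 + 10 + 7 = 33
6 - 2 - 3: 9 + 6 = 15
6 - 5 - 3: 16 + 11 = 27
The minimum is 15.

15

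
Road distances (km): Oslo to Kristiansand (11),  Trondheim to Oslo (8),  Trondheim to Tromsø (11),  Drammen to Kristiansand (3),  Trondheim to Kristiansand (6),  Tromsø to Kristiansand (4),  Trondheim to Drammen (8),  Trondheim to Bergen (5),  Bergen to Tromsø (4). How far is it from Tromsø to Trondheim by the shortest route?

9

Candidate routes:
Tromsø → Kristiansand → Oslo → Trondheim: 4 + 11 + 8 = 23
Tromsø → Kristiansand → Trondheim: 4 + 6 = 10
Tromsø → Trondheim: 11
Tromsø → Bergen → Trondheim: 4 + 5 = 9
Tromsø → Kristiansand → Drammen → Trondheim: 4 + 3 + 8 = 15
Shortest: 9 km.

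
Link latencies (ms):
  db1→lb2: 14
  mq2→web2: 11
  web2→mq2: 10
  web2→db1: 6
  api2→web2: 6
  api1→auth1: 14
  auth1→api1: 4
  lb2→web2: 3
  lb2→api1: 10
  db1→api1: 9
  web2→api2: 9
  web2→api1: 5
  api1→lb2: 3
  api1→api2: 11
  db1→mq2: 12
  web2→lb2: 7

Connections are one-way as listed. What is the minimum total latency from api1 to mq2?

Some routes from api1 to mq2:
api1 - lb2 - web2 - db1 - mq2: 3 + 3 + 6 + 12 = 24
api1 - api2 - web2 - mq2: 11 + 6 + 10 = 27
api1 - lb2 - web2 - mq2: 3 + 3 + 10 = 16
The minimum is 16 ms.

16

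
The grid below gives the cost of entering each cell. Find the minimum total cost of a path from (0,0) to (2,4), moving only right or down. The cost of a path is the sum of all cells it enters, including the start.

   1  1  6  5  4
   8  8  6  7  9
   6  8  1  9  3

Best path: (0,0) (0,1) (0,2) (1,2) (2,2) (2,3) (2,4)
Cost: 1 + 1 + 6 + 6 + 1 + 9 + 3 = 27
(Top row then right column would cost 29.)

27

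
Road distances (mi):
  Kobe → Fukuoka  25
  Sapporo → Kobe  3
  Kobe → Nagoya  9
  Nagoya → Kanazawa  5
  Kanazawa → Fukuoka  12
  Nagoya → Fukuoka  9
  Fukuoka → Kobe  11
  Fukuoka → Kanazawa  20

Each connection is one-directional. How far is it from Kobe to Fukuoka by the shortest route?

Candidate routes:
Kobe - Fukuoka: 25
Kobe - Nagoya - Fukuoka: 9 + 9 = 18
Kobe - Nagoya - Kanazawa - Fukuoka: 9 + 5 + 12 = 26
The minimum is 18 mi.

18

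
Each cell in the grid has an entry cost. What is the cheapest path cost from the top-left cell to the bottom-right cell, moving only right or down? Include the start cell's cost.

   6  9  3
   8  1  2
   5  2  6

23

Path (0,0) -> (1,0) -> (1,1) -> (1,2) -> (2,2): 6 + 8 + 1 + 2 + 6 = 23.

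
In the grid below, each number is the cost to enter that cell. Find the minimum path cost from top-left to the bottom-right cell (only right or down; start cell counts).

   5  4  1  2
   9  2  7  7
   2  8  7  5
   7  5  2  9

Path [0,0] → [0,1] → [0,2] → [0,3] → [1,3] → [2,3] → [3,3]: 5 + 4 + 1 + 2 + 7 + 5 + 9 = 33.

33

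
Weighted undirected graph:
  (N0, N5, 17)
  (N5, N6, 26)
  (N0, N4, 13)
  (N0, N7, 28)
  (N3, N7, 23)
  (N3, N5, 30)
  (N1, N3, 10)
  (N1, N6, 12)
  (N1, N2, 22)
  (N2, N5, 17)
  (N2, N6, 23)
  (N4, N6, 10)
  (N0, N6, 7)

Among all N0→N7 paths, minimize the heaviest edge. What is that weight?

A few of the N0→N7 routes:
N0 - N5 - N2 - N6 - N1 - N3 - N7: max(17, 17, 23, 12, 10, 23) = 23
N0 - N6 - N2 - N1 - N3 - N7: max(7, 23, 22, 10, 23) = 23
N0 - N5 - N2 - N1 - N3 - N7: max(17, 17, 22, 10, 23) = 23
N0 - N4 - N6 - N1 - N3 - N7: max(13, 10, 12, 10, 23) = 23
N0 - N6 - N1 - N3 - N7: max(7, 12, 10, 23) = 23
N0 - N4 - N6 - N2 - N1 - N3 - N7: max(13, 10, 23, 22, 10, 23) = 23
Smallest bottleneck: 23.

23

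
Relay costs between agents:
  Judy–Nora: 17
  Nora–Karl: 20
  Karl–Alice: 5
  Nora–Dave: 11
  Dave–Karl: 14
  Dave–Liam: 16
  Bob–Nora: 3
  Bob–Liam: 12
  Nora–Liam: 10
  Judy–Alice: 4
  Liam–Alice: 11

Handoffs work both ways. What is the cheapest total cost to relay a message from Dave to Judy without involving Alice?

28

Some routes from Dave to Judy avoiding Alice:
Dave - Liam - Bob - Nora - Judy: 16 + 12 + 3 + 17 = 48
Dave - Liam - Nora - Judy: 16 + 10 + 17 = 43
Dave - Nora - Judy: 11 + 17 = 28
Shortest: 28.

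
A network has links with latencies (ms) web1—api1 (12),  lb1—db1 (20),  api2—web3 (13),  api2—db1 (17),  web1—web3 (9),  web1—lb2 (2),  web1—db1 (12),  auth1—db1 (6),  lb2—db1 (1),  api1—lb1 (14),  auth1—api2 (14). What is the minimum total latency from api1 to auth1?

21

Comparing a few candidate routes:
api1 - web1 - lb2 - db1 - auth1: 12 + 2 + 1 + 6 = 21
api1 - web1 - web3 - api2 - auth1: 12 + 9 + 13 + 14 = 48
api1 - web1 - db1 - api2 - auth1: 12 + 12 + 17 + 14 = 55
api1 - lb1 - db1 - auth1: 14 + 20 + 6 = 40
api1 - web1 - lb2 - db1 - api2 - auth1: 12 + 2 + 1 + 17 + 14 = 46
api1 - web1 - db1 - auth1: 12 + 12 + 6 = 30
The minimum is 21 ms.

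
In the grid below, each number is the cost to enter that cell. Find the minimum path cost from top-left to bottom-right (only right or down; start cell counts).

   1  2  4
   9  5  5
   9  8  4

Best path: r0c0 -> r0c1 -> r0c2 -> r1c2 -> r2c2
Cost: 1 + 2 + 4 + 5 + 4 = 16

16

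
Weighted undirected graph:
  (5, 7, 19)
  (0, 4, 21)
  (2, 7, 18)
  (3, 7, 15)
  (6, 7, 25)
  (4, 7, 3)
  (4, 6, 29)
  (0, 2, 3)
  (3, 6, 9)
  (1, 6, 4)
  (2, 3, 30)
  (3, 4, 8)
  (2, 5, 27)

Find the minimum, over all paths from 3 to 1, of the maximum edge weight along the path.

Checking several routes:
3 -> 4 -> 0 -> 2 -> 7 -> 6 -> 1: max(8, 21, 3, 18, 25, 4) = 25
3 -> 4 -> 7 -> 6 -> 1: max(8, 3, 25, 4) = 25
3 -> 6 -> 1: max(9, 4) = 9
The minimum achievable maximum is 9.

9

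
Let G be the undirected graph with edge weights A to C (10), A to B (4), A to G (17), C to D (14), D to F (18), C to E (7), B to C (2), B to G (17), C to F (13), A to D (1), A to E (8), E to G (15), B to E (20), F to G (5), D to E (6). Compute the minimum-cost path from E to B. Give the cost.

Some routes from E to B:
E-A-B: 8 + 4 = 12
E-C-B: 7 + 2 = 9
E-D-A-B: 6 + 1 + 4 = 11
E-D-A-C-B: 6 + 1 + 10 + 2 = 19
Best route has total 9.

9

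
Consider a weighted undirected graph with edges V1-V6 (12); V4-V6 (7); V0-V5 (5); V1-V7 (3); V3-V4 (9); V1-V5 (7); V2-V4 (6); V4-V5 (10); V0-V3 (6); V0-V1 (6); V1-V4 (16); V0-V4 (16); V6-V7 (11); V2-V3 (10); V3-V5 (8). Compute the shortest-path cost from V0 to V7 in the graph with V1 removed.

A few of the V0→V7 routes:
V0-V3-V4-V6-V7: 6 + 9 + 7 + 11 = 33
V0-V5-V3-V4-V6-V7: 5 + 8 + 9 + 7 + 11 = 40
V0-V5-V4-V6-V7: 5 + 10 + 7 + 11 = 33
V0-V4-V6-V7: 16 + 7 + 11 = 34
Shortest: 33.

33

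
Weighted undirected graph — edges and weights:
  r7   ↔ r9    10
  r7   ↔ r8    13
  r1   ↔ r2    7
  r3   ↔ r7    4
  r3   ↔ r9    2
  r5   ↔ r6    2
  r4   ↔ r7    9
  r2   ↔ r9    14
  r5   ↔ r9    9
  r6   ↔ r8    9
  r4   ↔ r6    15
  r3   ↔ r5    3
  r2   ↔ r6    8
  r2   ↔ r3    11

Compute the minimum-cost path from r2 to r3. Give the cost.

11

Checking several routes:
r2 -> r3: 11
r2 -> r9 -> r7 -> r3: 14 + 10 + 4 = 28
r2 -> r6 -> r5 -> r9 -> r3: 8 + 2 + 9 + 2 = 21
r2 -> r6 -> r5 -> r3: 8 + 2 + 3 = 13
r2 -> r9 -> r5 -> r3: 14 + 9 + 3 = 26
r2 -> r9 -> r3: 14 + 2 = 16
Best route has total 11.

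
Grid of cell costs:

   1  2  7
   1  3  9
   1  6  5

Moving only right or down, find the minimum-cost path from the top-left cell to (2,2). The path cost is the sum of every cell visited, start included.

Take (0,0) (1,0) (2,0) (2,1) (2,2) for a total of 1 + 1 + 1 + 6 + 5 = 14.
For comparison, the top-then-right route costs 24.

14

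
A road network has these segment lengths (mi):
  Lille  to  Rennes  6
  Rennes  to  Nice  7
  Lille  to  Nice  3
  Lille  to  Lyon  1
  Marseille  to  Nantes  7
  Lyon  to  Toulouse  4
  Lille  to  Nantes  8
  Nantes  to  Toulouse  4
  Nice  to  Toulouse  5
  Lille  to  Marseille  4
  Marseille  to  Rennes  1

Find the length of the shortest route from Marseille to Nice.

Comparing a few candidate routes:
Marseille → Lille → Nice: 4 + 3 = 7
Marseille → Rennes → Nice: 1 + 7 = 8
Marseille → Rennes → Lille → Nice: 1 + 6 + 3 = 10
Marseille → Lille → Lyon → Toulouse → Nice: 4 + 1 + 4 + 5 = 14
Shortest: 7 mi.

7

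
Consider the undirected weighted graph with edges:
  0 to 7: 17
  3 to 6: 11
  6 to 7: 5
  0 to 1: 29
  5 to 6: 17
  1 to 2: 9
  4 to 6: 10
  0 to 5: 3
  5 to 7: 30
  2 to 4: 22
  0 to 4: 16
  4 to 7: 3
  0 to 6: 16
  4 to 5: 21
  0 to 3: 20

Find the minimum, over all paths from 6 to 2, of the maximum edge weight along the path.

Checking several routes:
6 -> 5 -> 0 -> 7 -> 4 -> 2: max(17, 3, 17, 3, 22) = 22
6 -> 7 -> 0 -> 4 -> 2: max(5, 17, 16, 22) = 22
6 -> 7 -> 4 -> 2: max(5, 3, 22) = 22
6 -> 5 -> 4 -> 2: max(17, 21, 22) = 22
6 -> 5 -> 0 -> 4 -> 2: max(17, 3, 16, 22) = 22
Best route has worst link 22.

22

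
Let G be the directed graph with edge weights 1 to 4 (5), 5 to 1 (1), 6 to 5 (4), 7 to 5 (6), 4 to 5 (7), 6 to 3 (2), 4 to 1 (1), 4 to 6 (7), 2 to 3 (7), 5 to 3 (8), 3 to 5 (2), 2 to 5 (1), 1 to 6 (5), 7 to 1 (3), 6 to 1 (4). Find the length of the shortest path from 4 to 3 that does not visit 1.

Candidate routes:
4 → 5 → 3: 7 + 8 = 15
4 → 6 → 3: 7 + 2 = 9
4 → 6 → 5 → 3: 7 + 4 + 8 = 19
Best route has total 9.

9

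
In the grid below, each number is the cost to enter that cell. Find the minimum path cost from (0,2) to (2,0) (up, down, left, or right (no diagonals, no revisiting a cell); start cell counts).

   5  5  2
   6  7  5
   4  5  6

One optimal route is r0c2→r0c1→r0c0→r1c0→r2c0.
Its cost is 2 + 5 + 5 + 6 + 4 = 22.

22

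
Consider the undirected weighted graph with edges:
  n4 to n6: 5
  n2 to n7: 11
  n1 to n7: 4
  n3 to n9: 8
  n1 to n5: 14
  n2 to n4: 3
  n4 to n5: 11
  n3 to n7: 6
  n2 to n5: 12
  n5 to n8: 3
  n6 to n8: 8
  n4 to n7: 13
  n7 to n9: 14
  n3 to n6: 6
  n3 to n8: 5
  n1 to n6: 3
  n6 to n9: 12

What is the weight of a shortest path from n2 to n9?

20

Comparing a few candidate routes:
n2 -> n4 -> n6 -> n3 -> n9: 3 + 5 + 6 + 8 = 22
n2 -> n7 -> n9: 11 + 14 = 25
n2 -> n7 -> n3 -> n9: 11 + 6 + 8 = 25
n2 -> n4 -> n6 -> n8 -> n3 -> n9: 3 + 5 + 8 + 5 + 8 = 29
n2 -> n5 -> n8 -> n3 -> n9: 12 + 3 + 5 + 8 = 28
n2 -> n4 -> n6 -> n9: 3 + 5 + 12 = 20
The minimum is 20.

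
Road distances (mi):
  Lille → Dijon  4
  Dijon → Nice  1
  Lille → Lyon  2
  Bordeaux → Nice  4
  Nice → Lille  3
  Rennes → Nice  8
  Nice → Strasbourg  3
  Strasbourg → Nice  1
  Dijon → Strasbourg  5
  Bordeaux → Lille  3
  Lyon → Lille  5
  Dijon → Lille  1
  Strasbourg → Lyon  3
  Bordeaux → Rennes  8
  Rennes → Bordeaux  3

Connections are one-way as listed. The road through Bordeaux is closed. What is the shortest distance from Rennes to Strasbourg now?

Routes from Rennes to Strasbourg avoiding Bordeaux:
Rennes→Nice→Lille→Dijon→Strasbourg: 8 + 3 + 4 + 5 = 20
Rennes→Nice→Strasbourg: 8 + 3 = 11
Shortest: 11 mi.

11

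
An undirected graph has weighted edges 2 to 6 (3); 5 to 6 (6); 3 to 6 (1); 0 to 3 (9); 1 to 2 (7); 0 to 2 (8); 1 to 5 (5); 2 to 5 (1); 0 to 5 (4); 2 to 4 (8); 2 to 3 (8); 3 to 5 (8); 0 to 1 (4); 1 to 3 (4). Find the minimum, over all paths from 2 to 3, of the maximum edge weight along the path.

3

Comparing a few candidate routes:
2 → 6 → 5 → 1 → 3: max(3, 6, 5, 4) = 6
2 → 6 → 3: max(3, 1) = 3
2 → 5 → 0 → 1 → 3: max(1, 4, 4, 4) = 4
2 → 5 → 6 → 3: max(1, 6, 1) = 6
2 → 5 → 1 → 3: max(1, 5, 4) = 5
Smallest bottleneck: 3.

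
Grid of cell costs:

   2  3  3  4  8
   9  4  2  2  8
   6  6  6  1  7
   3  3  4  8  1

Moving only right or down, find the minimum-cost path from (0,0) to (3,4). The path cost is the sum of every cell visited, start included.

Take (0,0) (0,1) (0,2) (1,2) (1,3) (2,3) (2,4) (3,4) for a total of 2 + 3 + 3 + 2 + 2 + 1 + 7 + 1 = 21.

21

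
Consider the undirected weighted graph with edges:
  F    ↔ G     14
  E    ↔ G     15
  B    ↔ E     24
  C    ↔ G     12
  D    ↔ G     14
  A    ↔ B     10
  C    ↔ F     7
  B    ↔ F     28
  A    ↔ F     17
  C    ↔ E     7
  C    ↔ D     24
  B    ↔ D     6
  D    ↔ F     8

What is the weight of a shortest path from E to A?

Some routes from E to A:
E → C → F → A: 7 + 7 + 17 = 31
E → C → F → D → B → A: 7 + 7 + 8 + 6 + 10 = 38
E → G → D → B → A: 15 + 14 + 6 + 10 = 45
E → B → A: 24 + 10 = 34
The minimum is 31.

31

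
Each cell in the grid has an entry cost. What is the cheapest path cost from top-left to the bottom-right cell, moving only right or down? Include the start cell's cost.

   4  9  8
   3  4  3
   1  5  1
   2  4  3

17

Best path: r0c0 r1c0 r2c0 r2c1 r2c2 r3c2
Cost: 4 + 3 + 1 + 5 + 1 + 3 = 17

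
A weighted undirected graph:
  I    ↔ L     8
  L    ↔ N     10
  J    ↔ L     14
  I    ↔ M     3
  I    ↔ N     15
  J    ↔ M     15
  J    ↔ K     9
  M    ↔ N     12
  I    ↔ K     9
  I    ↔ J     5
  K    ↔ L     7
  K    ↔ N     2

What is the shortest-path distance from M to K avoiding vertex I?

Some routes from M to K avoiding I:
M → J → L → K: 15 + 14 + 7 = 36
M → N → K: 12 + 2 = 14
M → J → K: 15 + 9 = 24
M → N → L → K: 12 + 10 + 7 = 29
Shortest: 14.

14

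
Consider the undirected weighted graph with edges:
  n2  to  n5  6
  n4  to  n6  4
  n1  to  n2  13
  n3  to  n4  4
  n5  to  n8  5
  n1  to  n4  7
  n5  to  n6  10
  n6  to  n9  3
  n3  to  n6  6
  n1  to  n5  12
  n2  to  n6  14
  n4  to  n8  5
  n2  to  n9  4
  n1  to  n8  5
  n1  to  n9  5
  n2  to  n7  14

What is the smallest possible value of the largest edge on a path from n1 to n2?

Comparing a few candidate routes:
n1-n8-n4-n3-n6-n9-n2: max(5, 5, 4, 6, 3, 4) = 6
n1-n8-n5-n2: max(5, 5, 6) = 6
n1-n9-n6-n3-n4-n8-n5-n2: max(5, 3, 6, 4, 5, 5, 6) = 6
n1-n8-n4-n6-n9-n2: max(5, 5, 4, 3, 4) = 5
n1-n9-n2: max(5, 4) = 5
Smallest bottleneck: 5.

5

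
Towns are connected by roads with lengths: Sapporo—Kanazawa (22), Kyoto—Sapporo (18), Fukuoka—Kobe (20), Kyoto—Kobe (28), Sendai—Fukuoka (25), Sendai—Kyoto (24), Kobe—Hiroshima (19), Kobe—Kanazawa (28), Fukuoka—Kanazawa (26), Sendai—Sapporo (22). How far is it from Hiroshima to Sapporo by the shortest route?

Checking several routes:
Hiroshima-Kobe-Fukuoka-Sendai-Sapporo: 19 + 20 + 25 + 22 = 86
Hiroshima-Kobe-Kyoto-Sapporo: 19 + 28 + 18 = 65
Hiroshima-Kobe-Kanazawa-Sapporo: 19 + 28 + 22 = 69
The minimum is 65.

65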